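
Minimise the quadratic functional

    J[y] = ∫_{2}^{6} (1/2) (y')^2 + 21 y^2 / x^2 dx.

The Lagrangian is L = (1/2) (y')^2 + 21 y^2 / x^2.
Compute ∂L/∂y = 42y/x^2, ∂L/∂y' = y'.
The Euler-Lagrange equation d/dx(∂L/∂y') − ∂L/∂y = 0 reduces to
    y'' − 42/x^2 · y = 0  (x > 0).
Its general solution is
    y(x) = A x^7 + B x^(-6),
with A, B fixed by the endpoint conditions.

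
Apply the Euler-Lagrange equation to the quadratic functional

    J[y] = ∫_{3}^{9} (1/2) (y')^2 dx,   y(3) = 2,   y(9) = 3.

The Lagrangian is L = (1/2) (y')^2.
Compute ∂L/∂y = 0, ∂L/∂y' = y'.
The Euler-Lagrange equation d/dx(∂L/∂y') − ∂L/∂y = 0 reduces to
    y'' = 0.
Its general solution is
    y(x) = A x + B,
with A, B fixed by the endpoint conditions.
Applying the endpoint conditions y(3) = 2 and y(9) = 3: solve A·3 + B = 2 and A·9 + B = 3. Subtracting gives A(9 − 3) = 3 − 2, so A = 1/6, and B = 2 − A·3 = 3/2. Therefore
    y(x) = (1/6) x + 3/2.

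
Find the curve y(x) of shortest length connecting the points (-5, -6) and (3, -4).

Arc-length functional: J[y] = ∫ sqrt(1 + (y')^2) dx.
Lagrangian L = sqrt(1 + (y')^2) has no explicit y dependence, so ∂L/∂y = 0 and the Euler-Lagrange equation gives
    d/dx( y' / sqrt(1 + (y')^2) ) = 0  ⇒  y' / sqrt(1 + (y')^2) = const.
Hence y' is constant, so y(x) is affine.
Fitting the endpoints (-5, -6) and (3, -4):
    slope m = ((-4) − (-6)) / (3 − (-5)) = 1/4,
    intercept c = (-6) − m·(-5) = -19/4.
Extremal: y(x) = (1/4) x - 19/4.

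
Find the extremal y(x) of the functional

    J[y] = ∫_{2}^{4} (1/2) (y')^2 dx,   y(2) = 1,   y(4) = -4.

The Lagrangian is L = (1/2) (y')^2.
Compute ∂L/∂y = 0, ∂L/∂y' = y'.
The Euler-Lagrange equation d/dx(∂L/∂y') − ∂L/∂y = 0 reduces to
    y'' = 0.
Its general solution is
    y(x) = A x + B,
with A, B fixed by the endpoint conditions.
Applying the endpoint conditions y(2) = 1 and y(4) = -4: solve A·2 + B = 1 and A·4 + B = -4. Subtracting gives A(4 − 2) = -4 − 1, so A = -5/2, and B = 1 − A·2 = 6. Therefore
    y(x) = (-5/2) x + 6.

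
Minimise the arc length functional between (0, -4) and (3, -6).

Arc-length functional: J[y] = ∫ sqrt(1 + (y')^2) dx.
Lagrangian L = sqrt(1 + (y')^2) has no explicit y dependence, so ∂L/∂y = 0 and the Euler-Lagrange equation gives
    d/dx( y' / sqrt(1 + (y')^2) ) = 0  ⇒  y' / sqrt(1 + (y')^2) = const.
Hence y' is constant, so y(x) is affine.
Fitting the endpoints (0, -4) and (3, -6):
    slope m = ((-6) − (-4)) / (3 − 0) = -2/3,
    intercept c = (-4) − m·0 = -4.
Extremal: y(x) = (-2/3) x - 4.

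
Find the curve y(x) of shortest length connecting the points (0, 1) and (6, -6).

Arc-length functional: J[y] = ∫ sqrt(1 + (y')^2) dx.
Lagrangian L = sqrt(1 + (y')^2) has no explicit y dependence, so ∂L/∂y = 0 and the Euler-Lagrange equation gives
    d/dx( y' / sqrt(1 + (y')^2) ) = 0  ⇒  y' / sqrt(1 + (y')^2) = const.
Hence y' is constant, so y(x) is affine.
Fitting the endpoints (0, 1) and (6, -6):
    slope m = ((-6) − 1) / (6 − 0) = -7/6,
    intercept c = 1 − m·0 = 1.
Extremal: y(x) = (-7/6) x + 1.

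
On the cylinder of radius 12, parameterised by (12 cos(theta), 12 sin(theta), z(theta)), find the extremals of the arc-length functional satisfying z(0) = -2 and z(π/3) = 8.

Parameterise the cylinder of radius R = 12 as
    r(θ) = (12 cos θ, 12 sin θ, z(θ)).
The arc-length element is
    ds = sqrt(144 + (dz/dθ)^2) dθ,
so the Lagrangian is L = sqrt(144 + z'^2).
L depends on z' only, not on z or θ, so ∂L/∂z = 0 and
    ∂L/∂z' = z' / sqrt(144 + z'^2).
The Euler-Lagrange equation gives
    d/dθ( z' / sqrt(144 + z'^2) ) = 0,
so z' is constant. Integrating once:
    z(θ) = a θ + b,
a helix on the cylinder (a straight line when the cylinder is unrolled). The constants a, b are determined by the endpoint conditions.
With endpoint conditions z(0) = -2 and z(π/3) = 8: from z(0) = b we get b = -2, and a·π/3 + -2 = 8 gives a = 30/π, so
    z(θ) = (30/π) θ − 2.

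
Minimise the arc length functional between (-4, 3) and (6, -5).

Arc-length functional: J[y] = ∫ sqrt(1 + (y')^2) dx.
Lagrangian L = sqrt(1 + (y')^2) has no explicit y dependence, so ∂L/∂y = 0 and the Euler-Lagrange equation gives
    d/dx( y' / sqrt(1 + (y')^2) ) = 0  ⇒  y' / sqrt(1 + (y')^2) = const.
Hence y' is constant, so y(x) is affine.
Fitting the endpoints (-4, 3) and (6, -5):
    slope m = ((-5) − 3) / (6 − (-4)) = -4/5,
    intercept c = 3 − m·(-4) = -1/5.
Extremal: y(x) = (-4/5) x - 1/5.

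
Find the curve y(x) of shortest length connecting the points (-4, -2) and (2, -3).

Arc-length functional: J[y] = ∫ sqrt(1 + (y')^2) dx.
Lagrangian L = sqrt(1 + (y')^2) has no explicit y dependence, so ∂L/∂y = 0 and the Euler-Lagrange equation gives
    d/dx( y' / sqrt(1 + (y')^2) ) = 0  ⇒  y' / sqrt(1 + (y')^2) = const.
Hence y' is constant, so y(x) is affine.
Fitting the endpoints (-4, -2) and (2, -3):
    slope m = ((-3) − (-2)) / (2 − (-4)) = -1/6,
    intercept c = (-2) − m·(-4) = -8/3.
Extremal: y(x) = (-1/6) x - 8/3.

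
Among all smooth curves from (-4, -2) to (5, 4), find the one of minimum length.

Arc-length functional: J[y] = ∫ sqrt(1 + (y')^2) dx.
Lagrangian L = sqrt(1 + (y')^2) has no explicit y dependence, so ∂L/∂y = 0 and the Euler-Lagrange equation gives
    d/dx( y' / sqrt(1 + (y')^2) ) = 0  ⇒  y' / sqrt(1 + (y')^2) = const.
Hence y' is constant, so y(x) is affine.
Fitting the endpoints (-4, -2) and (5, 4):
    slope m = (4 − (-2)) / (5 − (-4)) = 2/3,
    intercept c = (-2) − m·(-4) = 2/3.
Extremal: y(x) = (2/3) x + 2/3.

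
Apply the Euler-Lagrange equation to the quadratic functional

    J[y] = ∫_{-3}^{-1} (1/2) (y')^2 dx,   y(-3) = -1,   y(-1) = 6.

The Lagrangian is L = (1/2) (y')^2.
Compute ∂L/∂y = 0, ∂L/∂y' = y'.
The Euler-Lagrange equation d/dx(∂L/∂y') − ∂L/∂y = 0 reduces to
    y'' = 0.
Its general solution is
    y(x) = A x + B,
with A, B fixed by the endpoint conditions.
Applying the endpoint conditions y(-3) = -1 and y(-1) = 6: solve A·-3 + B = -1 and A·-1 + B = 6. Subtracting gives A(-1 − -3) = 6 − -1, so A = 7/2, and B = -1 − A·-3 = 19/2. Therefore
    y(x) = (7/2) x + 19/2.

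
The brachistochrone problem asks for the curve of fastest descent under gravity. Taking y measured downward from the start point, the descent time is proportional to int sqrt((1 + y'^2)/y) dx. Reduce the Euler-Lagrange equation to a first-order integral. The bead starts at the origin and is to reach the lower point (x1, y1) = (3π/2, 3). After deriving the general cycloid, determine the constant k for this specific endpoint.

The Lagrangian L = sqrt((1 + y'^2) / y) has no explicit x dependence, so the Beltrami identity applies:
    L − y' ∂L/∂y' = C.
Compute ∂L/∂y' = y' / sqrt(y (1 + y'^2)).
Substitute:
    sqrt((1 + y'^2)/y) − y'·y' / sqrt(y (1 + y'^2))
    = (1 + y'^2) / sqrt(y (1 + y'^2)) − y'^2 / sqrt(y (1 + y'^2))
    = 1 / sqrt(y (1 + y'^2)) = C.
Squaring and rearranging gives the first integral
    y (1 + y'^2) = 1/C^2 =: k   (constant).
Solving this first-order ODE by the substitution
    y = (k/2)(1 − cos θ)
yields the cycloid parameterisation
    x(θ) = (k/2)(θ − sin θ),   y(θ) = (k/2)(1 − cos θ).
The constant k is fixed by the endpoint condition.
Now fit the given lower endpoint (x1, y1) = (3π/2, 3). At the bottom of the first arch (θ = π), the parametric equations give
    y(π) = (k/2)(1 − cos π) = k,
    x(π) = (k/2)(π − sin π) = kπ/2.
Matching y(π) = 3 gives k = 3, consistent with x(π) = 3π/2. Therefore the specific cycloid is
    x(θ) = (3/2)(θ − sin θ),   y(θ) = (3/2)(1 − cos θ).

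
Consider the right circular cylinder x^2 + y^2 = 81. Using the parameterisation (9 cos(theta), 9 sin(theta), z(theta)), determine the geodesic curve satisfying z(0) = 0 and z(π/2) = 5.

Parameterise the cylinder of radius R = 9 as
    r(θ) = (9 cos θ, 9 sin θ, z(θ)).
The arc-length element is
    ds = sqrt(81 + (dz/dθ)^2) dθ,
so the Lagrangian is L = sqrt(81 + z'^2).
L depends on z' only, not on z or θ, so ∂L/∂z = 0 and
    ∂L/∂z' = z' / sqrt(81 + z'^2).
The Euler-Lagrange equation gives
    d/dθ( z' / sqrt(81 + z'^2) ) = 0,
so z' is constant. Integrating once:
    z(θ) = a θ + b,
a helix on the cylinder (a straight line when the cylinder is unrolled). The constants a, b are determined by the endpoint conditions.
With endpoint conditions z(0) = 0 and z(π/2) = 5: from z(0) = b we get b = 0, and a·π/2 + 0 = 5 gives a = 10/π, so
    z(θ) = (10/π) θ.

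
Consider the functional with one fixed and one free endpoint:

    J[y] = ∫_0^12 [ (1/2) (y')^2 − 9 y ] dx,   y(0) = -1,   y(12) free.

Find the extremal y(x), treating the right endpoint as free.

The Lagrangian L = (1/2) (y')^2 − 9 y gives
    ∂L/∂y = −9,   ∂L/∂y' = y'.
Euler-Lagrange: d/dx(y') − (−9) = 0, i.e. y'' + 9 = 0, so
    y(x) = −(9/2) x^2 + C1 x + C2.
Fixed left endpoint y(0) = -1 ⇒ C2 = -1.
The right endpoint x = 12 is free, so the natural (transversality) condition is ∂L/∂y' |_{x=12} = 0, i.e. y'(12) = 0.
Compute y'(x) = −9 x + C1, so y'(12) = −108 + C1 = 0 ⇒ C1 = 108.
Therefore the extremal is
    y(x) = −(9/2) x^2 + 108 x − 1.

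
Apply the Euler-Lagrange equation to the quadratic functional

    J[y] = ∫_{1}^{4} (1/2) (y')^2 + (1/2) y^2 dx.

The Lagrangian is L = (1/2) (y')^2 + (1/2) y^2.
Compute ∂L/∂y = y, ∂L/∂y' = y'.
The Euler-Lagrange equation d/dx(∂L/∂y') − ∂L/∂y = 0 reduces to
    y'' − y = 0.
Its general solution is
    y(x) = A e^x + B e^(−x),
with A, B fixed by the endpoint conditions.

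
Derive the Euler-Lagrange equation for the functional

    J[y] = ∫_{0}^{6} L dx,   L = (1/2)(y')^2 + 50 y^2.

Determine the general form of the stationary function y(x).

The Lagrangian is L = (1/2)(y')^2 + 50 y^2.
∂L/∂y = 100y.
∂L/∂y' = y'.
The Euler-Lagrange equation d/dx(∂L/∂y') − ∂L/∂y = 0 becomes:
    y'' - 100 y = 0
General solution: y(x) = A e^(10x) + B e^(-10x), where A and B are arbitrary constants fixed by the endpoint conditions.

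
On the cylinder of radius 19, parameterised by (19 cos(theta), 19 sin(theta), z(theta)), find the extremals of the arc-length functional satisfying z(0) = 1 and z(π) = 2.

Parameterise the cylinder of radius R = 19 as
    r(θ) = (19 cos θ, 19 sin θ, z(θ)).
The arc-length element is
    ds = sqrt(361 + (dz/dθ)^2) dθ,
so the Lagrangian is L = sqrt(361 + z'^2).
L depends on z' only, not on z or θ, so ∂L/∂z = 0 and
    ∂L/∂z' = z' / sqrt(361 + z'^2).
The Euler-Lagrange equation gives
    d/dθ( z' / sqrt(361 + z'^2) ) = 0,
so z' is constant. Integrating once:
    z(θ) = a θ + b,
a helix on the cylinder (a straight line when the cylinder is unrolled). The constants a, b are determined by the endpoint conditions.
With endpoint conditions z(0) = 1 and z(π) = 2: from z(0) = b we get b = 1, and a·π + 1 = 2 gives a = 1/π, so
    z(θ) = (1/π) θ + 1.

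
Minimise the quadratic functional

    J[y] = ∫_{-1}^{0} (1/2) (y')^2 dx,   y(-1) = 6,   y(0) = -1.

The Lagrangian is L = (1/2) (y')^2.
Compute ∂L/∂y = 0, ∂L/∂y' = y'.
The Euler-Lagrange equation d/dx(∂L/∂y') − ∂L/∂y = 0 reduces to
    y'' = 0.
Its general solution is
    y(x) = A x + B,
with A, B fixed by the endpoint conditions.
Applying the endpoint conditions y(-1) = 6 and y(0) = -1: solve A·-1 + B = 6 and A·0 + B = -1. Subtracting gives A(0 − -1) = -1 − 6, so A = -7, and B = 6 − A·-1 = -1. Therefore
    y(x) = -7 x - 1.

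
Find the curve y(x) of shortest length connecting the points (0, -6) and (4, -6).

Arc-length functional: J[y] = ∫ sqrt(1 + (y')^2) dx.
Lagrangian L = sqrt(1 + (y')^2) has no explicit y dependence, so ∂L/∂y = 0 and the Euler-Lagrange equation gives
    d/dx( y' / sqrt(1 + (y')^2) ) = 0  ⇒  y' / sqrt(1 + (y')^2) = const.
Hence y' is constant, so y(x) is affine.
Fitting the endpoints (0, -6) and (4, -6):
    slope m = ((-6) − (-6)) / (4 − 0) = 0,
    intercept c = (-6) − m·0 = -6.
Extremal: y(x) = -6.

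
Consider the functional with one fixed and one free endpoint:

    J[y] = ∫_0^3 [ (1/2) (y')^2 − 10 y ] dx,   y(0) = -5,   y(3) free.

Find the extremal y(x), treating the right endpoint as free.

The Lagrangian L = (1/2) (y')^2 − 10 y gives
    ∂L/∂y = −10,   ∂L/∂y' = y'.
Euler-Lagrange: d/dx(y') − (−10) = 0, i.e. y'' + 10 = 0, so
    y(x) = −(10/2) x^2 + C1 x + C2.
Fixed left endpoint y(0) = -5 ⇒ C2 = -5.
The right endpoint x = 3 is free, so the natural (transversality) condition is ∂L/∂y' |_{x=3} = 0, i.e. y'(3) = 0.
Compute y'(x) = −10 x + C1, so y'(3) = −30 + C1 = 0 ⇒ C1 = 30.
Therefore the extremal is
    y(x) = −5 x^2 + 30 x − 5.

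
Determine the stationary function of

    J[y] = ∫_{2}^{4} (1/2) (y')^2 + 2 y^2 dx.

The Lagrangian is L = (1/2) (y')^2 + 2 y^2.
Compute ∂L/∂y = 4y, ∂L/∂y' = y'.
The Euler-Lagrange equation d/dx(∂L/∂y') − ∂L/∂y = 0 reduces to
    y'' − 4 y = 0.
Its general solution is
    y(x) = A e^(2x) + B e^(−2x),
with A, B fixed by the endpoint conditions.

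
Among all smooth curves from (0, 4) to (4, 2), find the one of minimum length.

Arc-length functional: J[y] = ∫ sqrt(1 + (y')^2) dx.
Lagrangian L = sqrt(1 + (y')^2) has no explicit y dependence, so ∂L/∂y = 0 and the Euler-Lagrange equation gives
    d/dx( y' / sqrt(1 + (y')^2) ) = 0  ⇒  y' / sqrt(1 + (y')^2) = const.
Hence y' is constant, so y(x) is affine.
Fitting the endpoints (0, 4) and (4, 2):
    slope m = (2 − 4) / (4 − 0) = -1/2,
    intercept c = 4 − m·0 = 4.
Extremal: y(x) = (-1/2) x + 4.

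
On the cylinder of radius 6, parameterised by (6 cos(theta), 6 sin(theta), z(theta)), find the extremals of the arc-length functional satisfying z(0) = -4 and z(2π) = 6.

Parameterise the cylinder of radius R = 6 as
    r(θ) = (6 cos θ, 6 sin θ, z(θ)).
The arc-length element is
    ds = sqrt(36 + (dz/dθ)^2) dθ,
so the Lagrangian is L = sqrt(36 + z'^2).
L depends on z' only, not on z or θ, so ∂L/∂z = 0 and
    ∂L/∂z' = z' / sqrt(36 + z'^2).
The Euler-Lagrange equation gives
    d/dθ( z' / sqrt(36 + z'^2) ) = 0,
so z' is constant. Integrating once:
    z(θ) = a θ + b,
a helix on the cylinder (a straight line when the cylinder is unrolled). The constants a, b are determined by the endpoint conditions.
With endpoint conditions z(0) = -4 and z(2π) = 6: from z(0) = b we get b = -4, and a·2π + -4 = 6 gives a = 5/π, so
    z(θ) = (5/π) θ − 4.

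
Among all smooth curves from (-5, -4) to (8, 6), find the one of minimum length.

Arc-length functional: J[y] = ∫ sqrt(1 + (y')^2) dx.
Lagrangian L = sqrt(1 + (y')^2) has no explicit y dependence, so ∂L/∂y = 0 and the Euler-Lagrange equation gives
    d/dx( y' / sqrt(1 + (y')^2) ) = 0  ⇒  y' / sqrt(1 + (y')^2) = const.
Hence y' is constant, so y(x) is affine.
Fitting the endpoints (-5, -4) and (8, 6):
    slope m = (6 − (-4)) / (8 − (-5)) = 10/13,
    intercept c = (-4) − m·(-5) = -2/13.
Extremal: y(x) = (10/13) x - 2/13.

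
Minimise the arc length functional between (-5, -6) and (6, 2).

Arc-length functional: J[y] = ∫ sqrt(1 + (y')^2) dx.
Lagrangian L = sqrt(1 + (y')^2) has no explicit y dependence, so ∂L/∂y = 0 and the Euler-Lagrange equation gives
    d/dx( y' / sqrt(1 + (y')^2) ) = 0  ⇒  y' / sqrt(1 + (y')^2) = const.
Hence y' is constant, so y(x) is affine.
Fitting the endpoints (-5, -6) and (6, 2):
    slope m = (2 − (-6)) / (6 − (-5)) = 8/11,
    intercept c = (-6) − m·(-5) = -26/11.
Extremal: y(x) = (8/11) x - 26/11.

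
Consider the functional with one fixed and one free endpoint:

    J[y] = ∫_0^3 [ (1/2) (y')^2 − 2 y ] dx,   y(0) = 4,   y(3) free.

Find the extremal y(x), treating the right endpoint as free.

The Lagrangian L = (1/2) (y')^2 − 2 y gives
    ∂L/∂y = −2,   ∂L/∂y' = y'.
Euler-Lagrange: d/dx(y') − (−2) = 0, i.e. y'' + 2 = 0, so
    y(x) = −(2/2) x^2 + C1 x + C2.
Fixed left endpoint y(0) = 4 ⇒ C2 = 4.
The right endpoint x = 3 is free, so the natural (transversality) condition is ∂L/∂y' |_{x=3} = 0, i.e. y'(3) = 0.
Compute y'(x) = −2 x + C1, so y'(3) = −6 + C1 = 0 ⇒ C1 = 6.
Therefore the extremal is
    y(x) = −x^2 + 6 x + 4.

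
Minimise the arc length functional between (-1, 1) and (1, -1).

Arc-length functional: J[y] = ∫ sqrt(1 + (y')^2) dx.
Lagrangian L = sqrt(1 + (y')^2) has no explicit y dependence, so ∂L/∂y = 0 and the Euler-Lagrange equation gives
    d/dx( y' / sqrt(1 + (y')^2) ) = 0  ⇒  y' / sqrt(1 + (y')^2) = const.
Hence y' is constant, so y(x) is affine.
Fitting the endpoints (-1, 1) and (1, -1):
    slope m = ((-1) − 1) / (1 − (-1)) = -1,
    intercept c = 1 − m·(-1) = 0.
Extremal: y(x) = -x.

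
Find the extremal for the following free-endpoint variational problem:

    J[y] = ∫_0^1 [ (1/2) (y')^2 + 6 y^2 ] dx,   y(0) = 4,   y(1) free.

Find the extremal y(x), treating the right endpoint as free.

The Lagrangian L = (1/2) (y')^2 + 6 y^2 gives
    ∂L/∂y = 12 y,   ∂L/∂y' = y'.
Euler-Lagrange: y'' − 12 y = 0.
With k = sqrt(12), the general solution is
    y(x) = A cosh(sqrt(12) x) + B sinh(sqrt(12) x).
Fixed left endpoint y(0) = 4 ⇒ A = 4.
The right endpoint x = 1 is free, so the natural (transversality) condition is ∂L/∂y' |_{x=1} = 0, i.e. y'(1) = 0.
Compute y'(x) = A k sinh(k x) + B k cosh(k x), so
    y'(1) = A k sinh(k·1) + B k cosh(k·1) = 0
    ⇒ B = −A tanh(k·1) = − 4 tanh(sqrt(12)·1).
Therefore the extremal is
    y(x) = 4 cosh(sqrt(12) x) − 4 tanh(sqrt(12)·1) sinh(sqrt(12) x).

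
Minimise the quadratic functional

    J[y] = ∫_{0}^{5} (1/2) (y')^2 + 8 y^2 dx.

The Lagrangian is L = (1/2) (y')^2 + 8 y^2.
Compute ∂L/∂y = 16y, ∂L/∂y' = y'.
The Euler-Lagrange equation d/dx(∂L/∂y') − ∂L/∂y = 0 reduces to
    y'' − 16 y = 0.
Its general solution is
    y(x) = A e^(4x) + B e^(−4x),
with A, B fixed by the endpoint conditions.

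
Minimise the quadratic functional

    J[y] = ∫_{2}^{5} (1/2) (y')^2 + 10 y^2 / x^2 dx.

The Lagrangian is L = (1/2) (y')^2 + 10 y^2 / x^2.
Compute ∂L/∂y = 20y/x^2, ∂L/∂y' = y'.
The Euler-Lagrange equation d/dx(∂L/∂y') − ∂L/∂y = 0 reduces to
    y'' − 20/x^2 · y = 0  (x > 0).
Its general solution is
    y(x) = A x^5 + B x^(-4),
with A, B fixed by the endpoint conditions.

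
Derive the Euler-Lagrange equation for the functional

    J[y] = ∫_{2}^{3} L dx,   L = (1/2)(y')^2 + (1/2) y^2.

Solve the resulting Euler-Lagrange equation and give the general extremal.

The Lagrangian is L = (1/2)(y')^2 + (1/2) y^2.
∂L/∂y = y.
∂L/∂y' = y'.
The Euler-Lagrange equation d/dx(∂L/∂y') − ∂L/∂y = 0 becomes:
    y'' - y = 0
General solution: y(x) = A e^x + B e^(-x), where A and B are arbitrary constants fixed by the endpoint conditions.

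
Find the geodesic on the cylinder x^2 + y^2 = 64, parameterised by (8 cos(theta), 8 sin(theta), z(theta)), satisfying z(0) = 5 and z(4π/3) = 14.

Parameterise the cylinder of radius R = 8 as
    r(θ) = (8 cos θ, 8 sin θ, z(θ)).
The arc-length element is
    ds = sqrt(64 + (dz/dθ)^2) dθ,
so the Lagrangian is L = sqrt(64 + z'^2).
L depends on z' only, not on z or θ, so ∂L/∂z = 0 and
    ∂L/∂z' = z' / sqrt(64 + z'^2).
The Euler-Lagrange equation gives
    d/dθ( z' / sqrt(64 + z'^2) ) = 0,
so z' is constant. Integrating once:
    z(θ) = a θ + b,
a helix on the cylinder (a straight line when the cylinder is unrolled). The constants a, b are determined by the endpoint conditions.
With endpoint conditions z(0) = 5 and z(4π/3) = 14: from z(0) = b we get b = 5, and a·4π/3 + 5 = 14 gives a = 27/(4π), so
    z(θ) = (27/(4π)) θ + 5.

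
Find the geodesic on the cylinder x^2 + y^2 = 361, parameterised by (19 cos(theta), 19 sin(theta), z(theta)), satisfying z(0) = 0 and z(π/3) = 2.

Parameterise the cylinder of radius R = 19 as
    r(θ) = (19 cos θ, 19 sin θ, z(θ)).
The arc-length element is
    ds = sqrt(361 + (dz/dθ)^2) dθ,
so the Lagrangian is L = sqrt(361 + z'^2).
L depends on z' only, not on z or θ, so ∂L/∂z = 0 and
    ∂L/∂z' = z' / sqrt(361 + z'^2).
The Euler-Lagrange equation gives
    d/dθ( z' / sqrt(361 + z'^2) ) = 0,
so z' is constant. Integrating once:
    z(θ) = a θ + b,
a helix on the cylinder (a straight line when the cylinder is unrolled). The constants a, b are determined by the endpoint conditions.
With endpoint conditions z(0) = 0 and z(π/3) = 2: from z(0) = b we get b = 0, and a·π/3 + 0 = 2 gives a = 6/π, so
    z(θ) = (6/π) θ.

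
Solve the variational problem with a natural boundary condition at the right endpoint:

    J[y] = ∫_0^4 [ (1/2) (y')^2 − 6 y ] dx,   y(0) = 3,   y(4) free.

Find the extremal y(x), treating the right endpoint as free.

The Lagrangian L = (1/2) (y')^2 − 6 y gives
    ∂L/∂y = −6,   ∂L/∂y' = y'.
Euler-Lagrange: d/dx(y') − (−6) = 0, i.e. y'' + 6 = 0, so
    y(x) = −(6/2) x^2 + C1 x + C2.
Fixed left endpoint y(0) = 3 ⇒ C2 = 3.
The right endpoint x = 4 is free, so the natural (transversality) condition is ∂L/∂y' |_{x=4} = 0, i.e. y'(4) = 0.
Compute y'(x) = −6 x + C1, so y'(4) = −24 + C1 = 0 ⇒ C1 = 24.
Therefore the extremal is
    y(x) = −3 x^2 + 24 x + 3.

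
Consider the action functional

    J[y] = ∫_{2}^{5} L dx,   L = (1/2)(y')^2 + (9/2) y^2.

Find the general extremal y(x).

The Lagrangian is L = (1/2)(y')^2 + (9/2) y^2.
∂L/∂y = 9y.
∂L/∂y' = y'.
The Euler-Lagrange equation d/dx(∂L/∂y') − ∂L/∂y = 0 becomes:
    y'' - 9 y = 0
General solution: y(x) = A e^(3x) + B e^(-3x), where A and B are arbitrary constants fixed by the endpoint conditions.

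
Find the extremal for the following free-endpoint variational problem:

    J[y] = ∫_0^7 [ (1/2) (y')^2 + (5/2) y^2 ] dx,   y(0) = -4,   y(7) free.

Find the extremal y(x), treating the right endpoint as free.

The Lagrangian L = (1/2) (y')^2 + (5/2) y^2 gives
    ∂L/∂y = 5 y,   ∂L/∂y' = y'.
Euler-Lagrange: y'' − 5 y = 0.
With k = sqrt(5), the general solution is
    y(x) = A cosh(sqrt(5) x) + B sinh(sqrt(5) x).
Fixed left endpoint y(0) = -4 ⇒ A = -4.
The right endpoint x = 7 is free, so the natural (transversality) condition is ∂L/∂y' |_{x=7} = 0, i.e. y'(7) = 0.
Compute y'(x) = A k sinh(k x) + B k cosh(k x), so
    y'(7) = A k sinh(k·7) + B k cosh(k·7) = 0
    ⇒ B = −A tanh(k·7) = 4 tanh(sqrt(5)·7).
Therefore the extremal is
    y(x) = −4 cosh(sqrt(5) x) + 4 tanh(sqrt(5)·7) sinh(sqrt(5) x).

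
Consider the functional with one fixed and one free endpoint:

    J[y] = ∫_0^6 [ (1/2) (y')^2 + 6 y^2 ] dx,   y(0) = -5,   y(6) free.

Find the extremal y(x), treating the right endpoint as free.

The Lagrangian L = (1/2) (y')^2 + 6 y^2 gives
    ∂L/∂y = 12 y,   ∂L/∂y' = y'.
Euler-Lagrange: y'' − 12 y = 0.
With k = sqrt(12), the general solution is
    y(x) = A cosh(sqrt(12) x) + B sinh(sqrt(12) x).
Fixed left endpoint y(0) = -5 ⇒ A = -5.
The right endpoint x = 6 is free, so the natural (transversality) condition is ∂L/∂y' |_{x=6} = 0, i.e. y'(6) = 0.
Compute y'(x) = A k sinh(k x) + B k cosh(k x), so
    y'(6) = A k sinh(k·6) + B k cosh(k·6) = 0
    ⇒ B = −A tanh(k·6) = 5 tanh(sqrt(12)·6).
Therefore the extremal is
    y(x) = −5 cosh(sqrt(12) x) + 5 tanh(sqrt(12)·6) sinh(sqrt(12) x).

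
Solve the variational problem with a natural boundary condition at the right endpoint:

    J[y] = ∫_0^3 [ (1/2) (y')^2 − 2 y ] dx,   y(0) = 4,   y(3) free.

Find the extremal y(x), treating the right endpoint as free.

The Lagrangian L = (1/2) (y')^2 − 2 y gives
    ∂L/∂y = −2,   ∂L/∂y' = y'.
Euler-Lagrange: d/dx(y') − (−2) = 0, i.e. y'' + 2 = 0, so
    y(x) = −(2/2) x^2 + C1 x + C2.
Fixed left endpoint y(0) = 4 ⇒ C2 = 4.
The right endpoint x = 3 is free, so the natural (transversality) condition is ∂L/∂y' |_{x=3} = 0, i.e. y'(3) = 0.
Compute y'(x) = −2 x + C1, so y'(3) = −6 + C1 = 0 ⇒ C1 = 6.
Therefore the extremal is
    y(x) = −x^2 + 6 x + 4.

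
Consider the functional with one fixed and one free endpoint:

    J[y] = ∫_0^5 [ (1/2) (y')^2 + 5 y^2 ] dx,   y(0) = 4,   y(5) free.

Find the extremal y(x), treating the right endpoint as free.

The Lagrangian L = (1/2) (y')^2 + 5 y^2 gives
    ∂L/∂y = 10 y,   ∂L/∂y' = y'.
Euler-Lagrange: y'' − 10 y = 0.
With k = sqrt(10), the general solution is
    y(x) = A cosh(sqrt(10) x) + B sinh(sqrt(10) x).
Fixed left endpoint y(0) = 4 ⇒ A = 4.
The right endpoint x = 5 is free, so the natural (transversality) condition is ∂L/∂y' |_{x=5} = 0, i.e. y'(5) = 0.
Compute y'(x) = A k sinh(k x) + B k cosh(k x), so
    y'(5) = A k sinh(k·5) + B k cosh(k·5) = 0
    ⇒ B = −A tanh(k·5) = − 4 tanh(sqrt(10)·5).
Therefore the extremal is
    y(x) = 4 cosh(sqrt(10) x) − 4 tanh(sqrt(10)·5) sinh(sqrt(10) x).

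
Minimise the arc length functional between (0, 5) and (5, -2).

Arc-length functional: J[y] = ∫ sqrt(1 + (y')^2) dx.
Lagrangian L = sqrt(1 + (y')^2) has no explicit y dependence, so ∂L/∂y = 0 and the Euler-Lagrange equation gives
    d/dx( y' / sqrt(1 + (y')^2) ) = 0  ⇒  y' / sqrt(1 + (y')^2) = const.
Hence y' is constant, so y(x) is affine.
Fitting the endpoints (0, 5) and (5, -2):
    slope m = ((-2) − 5) / (5 − 0) = -7/5,
    intercept c = 5 − m·0 = 5.
Extremal: y(x) = (-7/5) x + 5.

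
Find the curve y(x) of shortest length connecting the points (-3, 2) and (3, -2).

Arc-length functional: J[y] = ∫ sqrt(1 + (y')^2) dx.
Lagrangian L = sqrt(1 + (y')^2) has no explicit y dependence, so ∂L/∂y = 0 and the Euler-Lagrange equation gives
    d/dx( y' / sqrt(1 + (y')^2) ) = 0  ⇒  y' / sqrt(1 + (y')^2) = const.
Hence y' is constant, so y(x) is affine.
Fitting the endpoints (-3, 2) and (3, -2):
    slope m = ((-2) − 2) / (3 − (-3)) = -2/3,
    intercept c = 2 − m·(-3) = 0.
Extremal: y(x) = (-2/3) x.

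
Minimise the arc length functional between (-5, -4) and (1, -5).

Arc-length functional: J[y] = ∫ sqrt(1 + (y')^2) dx.
Lagrangian L = sqrt(1 + (y')^2) has no explicit y dependence, so ∂L/∂y = 0 and the Euler-Lagrange equation gives
    d/dx( y' / sqrt(1 + (y')^2) ) = 0  ⇒  y' / sqrt(1 + (y')^2) = const.
Hence y' is constant, so y(x) is affine.
Fitting the endpoints (-5, -4) and (1, -5):
    slope m = ((-5) − (-4)) / (1 − (-5)) = -1/6,
    intercept c = (-4) − m·(-5) = -29/6.
Extremal: y(x) = (-1/6) x - 29/6.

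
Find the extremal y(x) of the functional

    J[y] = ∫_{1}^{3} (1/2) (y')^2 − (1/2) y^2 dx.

The Lagrangian is L = (1/2) (y')^2 − (1/2) y^2.
Compute ∂L/∂y = -y, ∂L/∂y' = y'.
The Euler-Lagrange equation d/dx(∂L/∂y') − ∂L/∂y = 0 reduces to
    y'' + y = 0.
Its general solution is
    y(x) = A sin(x) + B cos(x),
with A, B fixed by the endpoint conditions.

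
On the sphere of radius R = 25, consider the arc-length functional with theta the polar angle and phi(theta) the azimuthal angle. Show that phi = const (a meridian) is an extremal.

On the sphere of radius R = 25 with spherical coordinates (θ, φ), the induced metric is
    ds^2 = 625(dθ^2 + sin^2(θ) dφ^2).
Using θ as the parameter, the arc-length functional becomes
    J[φ] = ∫ 25 sqrt(1 + sin^2(θ) (dφ/dθ)^2) dθ.
So L = 25 sqrt(1 + sin^2(θ) φ'^2). Compute
    ∂L/∂φ = 0  (L has no explicit φ dependence),
    ∂L/∂φ' = 25 sin^2(θ) φ' / sqrt(1 + sin^2(θ) φ'^2).
For the candidate φ(θ) = c (constant), φ' = 0, so ∂L/∂φ' evaluated along the candidate vanishes, and ∂L/∂φ is identically zero. Hence
    d/dθ(∂L/∂φ') − ∂L/∂φ = 0
is satisfied. Therefore meridians φ = const are extremals of arc length — they are geodesics on the sphere.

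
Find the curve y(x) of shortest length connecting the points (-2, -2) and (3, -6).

Arc-length functional: J[y] = ∫ sqrt(1 + (y')^2) dx.
Lagrangian L = sqrt(1 + (y')^2) has no explicit y dependence, so ∂L/∂y = 0 and the Euler-Lagrange equation gives
    d/dx( y' / sqrt(1 + (y')^2) ) = 0  ⇒  y' / sqrt(1 + (y')^2) = const.
Hence y' is constant, so y(x) is affine.
Fitting the endpoints (-2, -2) and (3, -6):
    slope m = ((-6) − (-2)) / (3 − (-2)) = -4/5,
    intercept c = (-2) − m·(-2) = -18/5.
Extremal: y(x) = (-4/5) x - 18/5.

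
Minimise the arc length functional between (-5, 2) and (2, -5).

Arc-length functional: J[y] = ∫ sqrt(1 + (y')^2) dx.
Lagrangian L = sqrt(1 + (y')^2) has no explicit y dependence, so ∂L/∂y = 0 and the Euler-Lagrange equation gives
    d/dx( y' / sqrt(1 + (y')^2) ) = 0  ⇒  y' / sqrt(1 + (y')^2) = const.
Hence y' is constant, so y(x) is affine.
Fitting the endpoints (-5, 2) and (2, -5):
    slope m = ((-5) − 2) / (2 − (-5)) = -1,
    intercept c = 2 − m·(-5) = -3.
Extremal: y(x) = -x - 3.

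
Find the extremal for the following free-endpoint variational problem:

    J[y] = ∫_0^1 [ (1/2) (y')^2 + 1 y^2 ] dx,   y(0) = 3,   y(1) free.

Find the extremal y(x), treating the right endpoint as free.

The Lagrangian L = (1/2) (y')^2 + 1 y^2 gives
    ∂L/∂y = 2 y,   ∂L/∂y' = y'.
Euler-Lagrange: y'' − 2 y = 0.
With k = sqrt(2), the general solution is
    y(x) = A cosh(sqrt(2) x) + B sinh(sqrt(2) x).
Fixed left endpoint y(0) = 3 ⇒ A = 3.
The right endpoint x = 1 is free, so the natural (transversality) condition is ∂L/∂y' |_{x=1} = 0, i.e. y'(1) = 0.
Compute y'(x) = A k sinh(k x) + B k cosh(k x), so
    y'(1) = A k sinh(k·1) + B k cosh(k·1) = 0
    ⇒ B = −A tanh(k·1) = − 3 tanh(sqrt(2)·1).
Therefore the extremal is
    y(x) = 3 cosh(sqrt(2) x) − 3 tanh(sqrt(2)·1) sinh(sqrt(2) x).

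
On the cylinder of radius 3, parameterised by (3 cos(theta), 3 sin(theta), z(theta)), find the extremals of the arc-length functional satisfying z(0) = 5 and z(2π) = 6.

Parameterise the cylinder of radius R = 3 as
    r(θ) = (3 cos θ, 3 sin θ, z(θ)).
The arc-length element is
    ds = sqrt(9 + (dz/dθ)^2) dθ,
so the Lagrangian is L = sqrt(9 + z'^2).
L depends on z' only, not on z or θ, so ∂L/∂z = 0 and
    ∂L/∂z' = z' / sqrt(9 + z'^2).
The Euler-Lagrange equation gives
    d/dθ( z' / sqrt(9 + z'^2) ) = 0,
so z' is constant. Integrating once:
    z(θ) = a θ + b,
a helix on the cylinder (a straight line when the cylinder is unrolled). The constants a, b are determined by the endpoint conditions.
With endpoint conditions z(0) = 5 and z(2π) = 6: from z(0) = b we get b = 5, and a·2π + 5 = 6 gives a = 1/(2π), so
    z(θ) = (1/(2π)) θ + 5.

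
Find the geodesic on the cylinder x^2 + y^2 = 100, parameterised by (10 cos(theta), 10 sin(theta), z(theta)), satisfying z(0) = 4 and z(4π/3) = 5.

Parameterise the cylinder of radius R = 10 as
    r(θ) = (10 cos θ, 10 sin θ, z(θ)).
The arc-length element is
    ds = sqrt(100 + (dz/dθ)^2) dθ,
so the Lagrangian is L = sqrt(100 + z'^2).
L depends on z' only, not on z or θ, so ∂L/∂z = 0 and
    ∂L/∂z' = z' / sqrt(100 + z'^2).
The Euler-Lagrange equation gives
    d/dθ( z' / sqrt(100 + z'^2) ) = 0,
so z' is constant. Integrating once:
    z(θ) = a θ + b,
a helix on the cylinder (a straight line when the cylinder is unrolled). The constants a, b are determined by the endpoint conditions.
With endpoint conditions z(0) = 4 and z(4π/3) = 5: from z(0) = b we get b = 4, and a·4π/3 + 4 = 5 gives a = 3/(4π), so
    z(θ) = (3/(4π)) θ + 4.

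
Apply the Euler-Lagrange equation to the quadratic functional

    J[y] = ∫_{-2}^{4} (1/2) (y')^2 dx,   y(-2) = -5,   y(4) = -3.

The Lagrangian is L = (1/2) (y')^2.
Compute ∂L/∂y = 0, ∂L/∂y' = y'.
The Euler-Lagrange equation d/dx(∂L/∂y') − ∂L/∂y = 0 reduces to
    y'' = 0.
Its general solution is
    y(x) = A x + B,
with A, B fixed by the endpoint conditions.
Applying the endpoint conditions y(-2) = -5 and y(4) = -3: solve A·-2 + B = -5 and A·4 + B = -3. Subtracting gives A(4 − -2) = -3 − -5, so A = 1/3, and B = -5 − A·-2 = -13/3. Therefore
    y(x) = (1/3) x - 13/3.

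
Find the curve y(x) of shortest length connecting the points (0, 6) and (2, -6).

Arc-length functional: J[y] = ∫ sqrt(1 + (y')^2) dx.
Lagrangian L = sqrt(1 + (y')^2) has no explicit y dependence, so ∂L/∂y = 0 and the Euler-Lagrange equation gives
    d/dx( y' / sqrt(1 + (y')^2) ) = 0  ⇒  y' / sqrt(1 + (y')^2) = const.
Hence y' is constant, so y(x) is affine.
Fitting the endpoints (0, 6) and (2, -6):
    slope m = ((-6) − 6) / (2 − 0) = -6,
    intercept c = 6 − m·0 = 6.
Extremal: y(x) = -6 x + 6.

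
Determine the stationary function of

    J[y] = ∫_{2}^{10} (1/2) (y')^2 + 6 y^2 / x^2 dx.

The Lagrangian is L = (1/2) (y')^2 + 6 y^2 / x^2.
Compute ∂L/∂y = 12y/x^2, ∂L/∂y' = y'.
The Euler-Lagrange equation d/dx(∂L/∂y') − ∂L/∂y = 0 reduces to
    y'' − 12/x^2 · y = 0  (x > 0).
Its general solution is
    y(x) = A x^4 + B x^(-3),
with A, B fixed by the endpoint conditions.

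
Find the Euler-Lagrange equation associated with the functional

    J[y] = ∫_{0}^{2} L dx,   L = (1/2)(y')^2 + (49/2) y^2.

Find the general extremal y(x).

The Lagrangian is L = (1/2)(y')^2 + (49/2) y^2.
∂L/∂y = 49y.
∂L/∂y' = y'.
The Euler-Lagrange equation d/dx(∂L/∂y') − ∂L/∂y = 0 becomes:
    y'' - 49 y = 0
General solution: y(x) = A e^(7x) + B e^(-7x), where A and B are arbitrary constants fixed by the endpoint conditions.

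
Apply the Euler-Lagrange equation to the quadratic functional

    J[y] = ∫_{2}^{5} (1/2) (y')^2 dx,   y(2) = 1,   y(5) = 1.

The Lagrangian is L = (1/2) (y')^2.
Compute ∂L/∂y = 0, ∂L/∂y' = y'.
The Euler-Lagrange equation d/dx(∂L/∂y') − ∂L/∂y = 0 reduces to
    y'' = 0.
Its general solution is
    y(x) = A x + B,
with A, B fixed by the endpoint conditions.
Applying the endpoint conditions y(2) = 1 and y(5) = 1: solve A·2 + B = 1 and A·5 + B = 1. Subtracting gives A(5 − 2) = 1 − 1, so A = 0, and B = 1 − A·2 = 1. Therefore
    y(x) = 1.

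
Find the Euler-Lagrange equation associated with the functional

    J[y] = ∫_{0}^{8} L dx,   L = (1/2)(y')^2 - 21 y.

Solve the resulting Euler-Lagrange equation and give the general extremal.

The Lagrangian is L = (1/2)(y')^2 - 21 y.
∂L/∂y = -21.
∂L/∂y' = y'.
The Euler-Lagrange equation d/dx(∂L/∂y') − ∂L/∂y = 0 becomes:
    y'' + 21 = 0
General solution: y(x) = -(21/2) x^2 + A x + B, where A and B are arbitrary constants fixed by the endpoint conditions.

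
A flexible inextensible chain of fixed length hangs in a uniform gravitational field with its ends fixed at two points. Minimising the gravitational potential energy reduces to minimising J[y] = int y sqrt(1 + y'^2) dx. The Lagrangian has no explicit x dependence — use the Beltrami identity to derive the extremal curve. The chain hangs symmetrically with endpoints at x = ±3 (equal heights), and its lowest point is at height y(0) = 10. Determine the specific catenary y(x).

The Lagrangian L(y, y') = y sqrt(1 + y'^2) has no explicit x dependence, so the Beltrami identity applies:
    L − y' ∂L/∂y' = C.
Compute ∂L/∂y' = y · y' / sqrt(1 + y'^2). Then
    L − y' ∂L/∂y'
    = y sqrt(1 + y'^2) − y · y'^2 / sqrt(1 + y'^2)
    = y (1 + y'^2 − y'^2) / sqrt(1 + y'^2)
    = y / sqrt(1 + y'^2) = C.
Squaring gives y^2 = C^2 (1 + y'^2), i.e.
    y'^2 = y^2 / C^2 − 1.
Separating variables,
    dy / sqrt(y^2 − C^2) = dx / C,
and integrating gives arccosh(y / C) = (x − a)/C, so
    y(x) = C cosh((x − a)/C),
the catenary. The constants C and a are fixed by the two endpoint conditions (and, for the hanging-chain problem, the length constraint selects C).
Now fit the given data. The endpoints x = ±3 are symmetric at equal height, so the catenary is even about its minimum: a = 0 and y(x) = C cosh(x/C). The lowest point is y(0) = C cosh(0) = C, and we are told y(0) = 10, so C = 10. Therefore
    y(x) = 10 cosh(x/10),
and at the endpoints
    y(±3) = 10 cosh(3/10).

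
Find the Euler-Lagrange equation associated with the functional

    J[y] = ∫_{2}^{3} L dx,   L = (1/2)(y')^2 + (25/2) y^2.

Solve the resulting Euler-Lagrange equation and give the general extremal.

The Lagrangian is L = (1/2)(y')^2 + (25/2) y^2.
∂L/∂y = 25y.
∂L/∂y' = y'.
The Euler-Lagrange equation d/dx(∂L/∂y') − ∂L/∂y = 0 becomes:
    y'' - 25 y = 0
General solution: y(x) = A e^(5x) + B e^(-5x), where A and B are arbitrary constants fixed by the endpoint conditions.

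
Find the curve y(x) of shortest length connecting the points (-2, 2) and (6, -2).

Arc-length functional: J[y] = ∫ sqrt(1 + (y')^2) dx.
Lagrangian L = sqrt(1 + (y')^2) has no explicit y dependence, so ∂L/∂y = 0 and the Euler-Lagrange equation gives
    d/dx( y' / sqrt(1 + (y')^2) ) = 0  ⇒  y' / sqrt(1 + (y')^2) = const.
Hence y' is constant, so y(x) is affine.
Fitting the endpoints (-2, 2) and (6, -2):
    slope m = ((-2) − 2) / (6 − (-2)) = -1/2,
    intercept c = 2 − m·(-2) = 1.
Extremal: y(x) = (-1/2) x + 1.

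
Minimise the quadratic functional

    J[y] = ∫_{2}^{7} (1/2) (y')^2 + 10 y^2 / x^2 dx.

The Lagrangian is L = (1/2) (y')^2 + 10 y^2 / x^2.
Compute ∂L/∂y = 20y/x^2, ∂L/∂y' = y'.
The Euler-Lagrange equation d/dx(∂L/∂y') − ∂L/∂y = 0 reduces to
    y'' − 20/x^2 · y = 0  (x > 0).
Its general solution is
    y(x) = A x^5 + B x^(-4),
with A, B fixed by the endpoint conditions.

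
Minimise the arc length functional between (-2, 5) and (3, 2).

Arc-length functional: J[y] = ∫ sqrt(1 + (y')^2) dx.
Lagrangian L = sqrt(1 + (y')^2) has no explicit y dependence, so ∂L/∂y = 0 and the Euler-Lagrange equation gives
    d/dx( y' / sqrt(1 + (y')^2) ) = 0  ⇒  y' / sqrt(1 + (y')^2) = const.
Hence y' is constant, so y(x) is affine.
Fitting the endpoints (-2, 5) and (3, 2):
    slope m = (2 − 5) / (3 − (-2)) = -3/5,
    intercept c = 5 − m·(-2) = 19/5.
Extremal: y(x) = (-3/5) x + 19/5.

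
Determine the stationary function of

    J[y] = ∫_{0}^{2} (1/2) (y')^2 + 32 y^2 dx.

The Lagrangian is L = (1/2) (y')^2 + 32 y^2.
Compute ∂L/∂y = 64y, ∂L/∂y' = y'.
The Euler-Lagrange equation d/dx(∂L/∂y') − ∂L/∂y = 0 reduces to
    y'' − 64 y = 0.
Its general solution is
    y(x) = A e^(8x) + B e^(−8x),
with A, B fixed by the endpoint conditions.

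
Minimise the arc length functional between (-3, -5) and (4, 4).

Arc-length functional: J[y] = ∫ sqrt(1 + (y')^2) dx.
Lagrangian L = sqrt(1 + (y')^2) has no explicit y dependence, so ∂L/∂y = 0 and the Euler-Lagrange equation gives
    d/dx( y' / sqrt(1 + (y')^2) ) = 0  ⇒  y' / sqrt(1 + (y')^2) = const.
Hence y' is constant, so y(x) is affine.
Fitting the endpoints (-3, -5) and (4, 4):
    slope m = (4 − (-5)) / (4 − (-3)) = 9/7,
    intercept c = (-5) − m·(-3) = -8/7.
Extremal: y(x) = (9/7) x - 8/7.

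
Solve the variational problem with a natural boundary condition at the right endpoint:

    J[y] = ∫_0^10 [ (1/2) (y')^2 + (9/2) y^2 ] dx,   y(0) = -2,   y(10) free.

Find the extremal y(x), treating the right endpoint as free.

The Lagrangian L = (1/2) (y')^2 + (9/2) y^2 gives
    ∂L/∂y = 9 y,   ∂L/∂y' = y'.
Euler-Lagrange: y'' − 9 y = 0.
With k = 3, the general solution is
    y(x) = A cosh(3 x) + B sinh(3 x).
Fixed left endpoint y(0) = -2 ⇒ A = -2.
The right endpoint x = 10 is free, so the natural (transversality) condition is ∂L/∂y' |_{x=10} = 0, i.e. y'(10) = 0.
Compute y'(x) = A k sinh(k x) + B k cosh(k x), so
    y'(10) = A k sinh(k·10) + B k cosh(k·10) = 0
    ⇒ B = −A tanh(k·10) = 2 tanh(3·10).
Therefore the extremal is
    y(x) = −2 cosh(3 x) + 2 tanh(3·10) sinh(3 x).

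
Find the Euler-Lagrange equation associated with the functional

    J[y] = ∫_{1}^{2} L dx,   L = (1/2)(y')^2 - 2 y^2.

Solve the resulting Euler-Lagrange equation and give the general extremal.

The Lagrangian is L = (1/2)(y')^2 - 2 y^2.
∂L/∂y = -4y.
∂L/∂y' = y'.
The Euler-Lagrange equation d/dx(∂L/∂y') − ∂L/∂y = 0 becomes:
    y'' + 4 y = 0
General solution: y(x) = A sin(2x) + B cos(2x), where A and B are arbitrary constants fixed by the endpoint conditions.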